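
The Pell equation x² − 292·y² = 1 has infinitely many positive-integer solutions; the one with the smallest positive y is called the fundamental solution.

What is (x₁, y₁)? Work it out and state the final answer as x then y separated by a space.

2281249 133500

d=292: √d = [17; 11,2,1,3,8,3,1,2,11,34] (ℓ=10, even), read p_9/q_9
k=0  a_k=17  p_k/q_k = 17/1
…
k=3  a_k=1  p_k/q_k = 581/34
k=4  a_k=3  p_k/q_k = 2136/125
…
k=6  a_k=3  p_k/q_k = 55143/3227
k=7  a_k=1  p_k/q_k = 72812/4261
k=8  a_k=2  p_k/q_k = 200767/11749
k=9  a_k=11  p_k/q_k = 2281249/133500
(x₁, y₁) = (2281249, 133500);  2281249² − 292·133500² = 1 ✓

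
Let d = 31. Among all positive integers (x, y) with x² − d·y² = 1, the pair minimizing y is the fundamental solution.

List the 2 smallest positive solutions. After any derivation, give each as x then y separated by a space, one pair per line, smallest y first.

1520 273
4620799 829920

[5; 1,1,3,5,3,1,1,10] for √31; ℓ=8 ⇒ convergent index 7
step 0: (5, 1)  from 5·(1,0) + (0,1)
…
step 6: (863, 155)  from 1·(657,118) + (206,37)
step 7: (1520, 273)  from 1·(863,155) + (657,118)
fundamental: x₁=1520, y₁=273  (since 2310400 − 31·74529 = 1)
(x_2, y_2) = (1520·1520 + 31·273·273, 1520·273 + 273·1520) = (4620799, 829920)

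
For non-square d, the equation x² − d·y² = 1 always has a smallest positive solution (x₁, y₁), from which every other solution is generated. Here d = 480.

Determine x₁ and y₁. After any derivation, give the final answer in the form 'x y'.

241 11

[21; 1,9,1,42] for √480; ℓ=4 ⇒ convergent index 3
k=0  a_k=21  p_k/q_k = 21/1
k=1  a_k=1  p_k/q_k = 22/1
k=2  a_k=9  p_k/q_k = 219/10
k=3  a_k=1  p_k/q_k = 241/11
fundamental: x₁=241, y₁=11  (since 58081 − 480·121 = 1)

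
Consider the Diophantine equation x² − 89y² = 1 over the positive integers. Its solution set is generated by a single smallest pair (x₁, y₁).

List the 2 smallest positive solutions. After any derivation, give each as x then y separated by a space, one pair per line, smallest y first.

500001 53000
500002000001 53000106000

[9; 2,3,3,2,18] for √89; ℓ=5 ⇒ convergent index 9
step 0: (9, 1)  from 9·(1,0) + (0,1)
step 1: (19, 2)  from 2·(9,1) + (1,0)
step 2: (66, 7)  from 3·(19,2) + (9,1)
step 3: (217, 23)  from 3·(66,7) + (19,2)
…
step 8: (216991, 23001)  from 3·(66019,6998) + (18934,2007)
step 9: (500001, 53000)  from 2·(216991,23001) + (66019,6998)
→ (500001, 53000).  Check: 500001²=250001000001, 89·53000²=250001000000, difference 1.
n=2: (500001,53000)∘(500001,53000) = (500001·500001+89·53000·53000, 500001·53000+53000·500001) = (500002000001,53000106000)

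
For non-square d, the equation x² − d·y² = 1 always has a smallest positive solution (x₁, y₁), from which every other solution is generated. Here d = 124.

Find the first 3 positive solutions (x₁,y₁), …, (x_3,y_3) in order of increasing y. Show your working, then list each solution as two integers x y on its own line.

4620799 414960
42703566796801 3834893506080
394649197502177907199 35440544156001500880

√124 = [11; 7,2,1,1,1,…,2,7,22, …], period ℓ=16 (even) → k=15
a_0=11:  p_0=11·1+0=11,  q_0=11·0+1=1
a_1=7:  p_1=7·11+1=78,  q_1=7·1+0=7
a_2=2:  p_2=2·78+11=167,  q_2=2·7+1=15
a_3=1:  p_3=1·167+78=245,  q_3=1·15+7=22
a_4=1:  p_4=1·245+167=412,  q_4=1·22+15=37
a_5=1:  p_5=1·412+245=657,  q_5=1·37+22=59
…
a_7=1:  p_7=1·2383+657=3040,  q_7=1·214+59=273
…
a_9=1:  p_9=1·14543+3040=17583,  q_9=1·1306+273=1579
a_10=3:  p_10=3·17583+14543=67292,  q_10=3·1579+1306=6043
a_11=1:  p_11=1·67292+17583=84875,  q_11=1·6043+1579=7622
…
a_14=2:  p_14=2·237042+152167=626251,  q_14=2·21287+13665=56239
a_15=7:  p_15=7·626251+237042=4620799,  q_15=7·56239+21287=414960
→ (4620799, 414960).  Check: 4620799²=21351783398401, 124·414960²=21351783398400, difference 1.
n=2: (4620799,414960)∘(4620799,414960) = (4620799·4620799+124·414960·414960, 4620799·414960+414960·4620799) = (42703566796801,3834893506080)
n=3: (42703566796801,3834893506080)∘(4620799,414960) = (4620799·42703566796801+124·414960·3834893506080, 4620799·3834893506080+414960·42703566796801) = (394649197502177907199,35440544156001500880)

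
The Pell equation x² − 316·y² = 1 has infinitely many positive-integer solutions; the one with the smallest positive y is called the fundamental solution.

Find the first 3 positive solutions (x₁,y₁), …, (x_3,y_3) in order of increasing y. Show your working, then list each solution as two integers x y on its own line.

12799 720
327628801 18430560
8386642035199 471785474160

√316 → a₀=17, period (1,3,2,8,2,3,1,34); ℓ=8 even so k=7
i=0: a=17 ⇒ p=17, q=1
i=1: a=1 ⇒ p=18, q=1
i=2: a=3 ⇒ p=71, q=4
i=3: a=2 ⇒ p=160, q=9
i=4: a=8 ⇒ p=1351, q=76
i=5: a=2 ⇒ p=2862, q=161
i=6: a=3 ⇒ p=9937, q=559
i=7: a=1 ⇒ p=12799, q=720
fundamental: x₁=12799, y₁=720  (since 163814401 − 316·518400 = 1)
(12799+720√316)^2 = 327628801 + 18430560√316
(12799+720√316)^3 = 8386642035199 + 471785474160√316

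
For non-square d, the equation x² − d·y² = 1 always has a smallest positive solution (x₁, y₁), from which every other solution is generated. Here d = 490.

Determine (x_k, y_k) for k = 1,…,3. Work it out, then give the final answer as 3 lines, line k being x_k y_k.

√490 → a₀=22, period (7,2,1,4,4,4,1,2,7,44); ℓ=10 even so k=9
i=0: a=22 ⇒ p=22, q=1
i=1: a=7 ⇒ p=155, q=7
i=2: a=2 ⇒ p=332, q=15
i=3: a=1 ⇒ p=487, q=22
…
i=6: a=4 ⇒ p=40708, q=1839
i=7: a=1 ⇒ p=50315, q=2273
i=8: a=2 ⇒ p=141338, q=6385
i=9: a=7 ⇒ p=1039681, q=46968
(x₁, y₁) = (1039681, 46968);  1039681² − 490·46968² = 1 ✓
k=2:  x_2 = 1039681·1039681+490·46968·46968 = 2161873163521,  y_2 = 1039681·46968+46968·1039681 = 97663474416
k=3:  x_3 = 1039681·2161873163521+490·46968·97663474416 = 4495316905044313921,  y_3 = 1039681·97663474416+46968·2161873163521 = 203077717488555624

1039681 46968
2161873163521 97663474416
4495316905044313921 203077717488555624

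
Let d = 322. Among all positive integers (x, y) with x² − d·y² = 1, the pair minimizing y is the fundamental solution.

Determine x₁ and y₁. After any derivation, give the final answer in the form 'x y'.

√322 = [17; 1,16,1,34, …], period ℓ=4 (even) → k=3
i=0: a=17 ⇒ p=17, q=1
i=1: a=1 ⇒ p=18, q=1
i=2: a=16 ⇒ p=305, q=17
i=3: a=1 ⇒ p=323, q=18
(x₁, y₁) = (323, 18);  323² − 322·18² = 1 ✓

323 18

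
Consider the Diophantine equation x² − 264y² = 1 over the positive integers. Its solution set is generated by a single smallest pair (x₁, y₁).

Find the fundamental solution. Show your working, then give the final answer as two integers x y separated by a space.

d=264: √d = [16; 4,32] (ℓ=2, even), read p_1/q_1
a_0=16:  p_0=16·1+0=16,  q_0=16·0+1=1
a_1=4:  p_1=4·16+1=65,  q_1=4·1+0=4
fundamental: x₁=65, y₁=4  (since 4225 − 264·16 = 1)

65 4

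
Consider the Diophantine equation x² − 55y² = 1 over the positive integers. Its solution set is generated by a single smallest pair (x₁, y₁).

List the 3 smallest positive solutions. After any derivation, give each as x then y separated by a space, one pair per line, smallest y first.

√55 → a₀=7, period (2,2,2,14); ℓ=4 even so k=3
step 0: (7, 1)  from 7·(1,0) + (0,1)
step 1: (15, 2)  from 2·(7,1) + (1,0)
step 2: (37, 5)  from 2·(15,2) + (7,1)
step 3: (89, 12)  from 2·(37,5) + (15,2)
→ (89, 12).  Check: 89²=7921, 55·12²=7920, difference 1.
(89+12√55)^2 = 15841 + 2136√55
(89+12√55)^3 = 2819609 + 380196√55

89 12
15841 2136
2819609 380196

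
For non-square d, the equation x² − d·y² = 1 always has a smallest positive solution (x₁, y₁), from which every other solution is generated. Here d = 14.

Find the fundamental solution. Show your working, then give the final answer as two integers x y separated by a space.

[3; 1,2,1,6] for √14; ℓ=4 ⇒ convergent index 3
step 0: (3, 1)  from 3·(1,0) + (0,1)
…
step 2: (11, 3)  from 2·(4,1) + (3,1)
step 3: (15, 4)  from 1·(11,3) + (4,1)
(x₁, y₁) = (15, 4);  15² − 14·4² = 1 ✓

15 4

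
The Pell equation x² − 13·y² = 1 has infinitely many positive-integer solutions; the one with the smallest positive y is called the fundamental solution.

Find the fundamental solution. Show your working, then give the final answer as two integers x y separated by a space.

649 180

√13 = [3; 1,1,1,1,6, …], period ℓ=5 (odd) → k=9
a_0=3:  p_0=3·1+0=3,  q_0=3·0+1=1
a_1=1:  p_1=1·3+1=4,  q_1=1·1+0=1
a_2=1:  p_2=1·4+3=7,  q_2=1·1+1=2
…
a_4=1:  p_4=1·11+7=18,  q_4=1·3+2=5
a_5=6:  p_5=6·18+11=119,  q_5=6·5+3=33
a_6=1:  p_6=1·119+18=137,  q_6=1·33+5=38
a_7=1:  p_7=1·137+119=256,  q_7=1·38+33=71
a_8=1:  p_8=1·256+137=393,  q_8=1·71+38=109
a_9=1:  p_9=1·393+256=649,  q_9=1·109+71=180
fundamental: x₁=649, y₁=180  (since 421201 − 13·32400 = 1)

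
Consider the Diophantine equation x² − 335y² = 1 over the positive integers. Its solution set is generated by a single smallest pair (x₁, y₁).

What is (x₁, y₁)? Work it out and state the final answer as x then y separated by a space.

d=335: √d = [18; 3,3,3,36] (ℓ=4, even), read p_3/q_3
i=0: a=18 ⇒ p=18, q=1
…
i=2: a=3 ⇒ p=183, q=10
i=3: a=3 ⇒ p=604, q=33
→ (604, 33).  Check: 604²=364816, 335·33²=364815, difference 1.

604 33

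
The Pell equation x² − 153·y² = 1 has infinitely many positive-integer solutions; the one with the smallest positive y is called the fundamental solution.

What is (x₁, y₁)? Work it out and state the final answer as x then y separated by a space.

√153 = [12; 2,1,2,2,2,1,2,24, …], period ℓ=8 (even) → k=7
i=0: a=12 ⇒ p=12, q=1
i=1: a=2 ⇒ p=25, q=2
i=2: a=1 ⇒ p=37, q=3
…
i=5: a=2 ⇒ p=569, q=46
i=6: a=1 ⇒ p=804, q=65
i=7: a=2 ⇒ p=2177, q=176
→ (2177, 176).  Check: 2177²=4739329, 153·176²=4739328, difference 1.

2177 176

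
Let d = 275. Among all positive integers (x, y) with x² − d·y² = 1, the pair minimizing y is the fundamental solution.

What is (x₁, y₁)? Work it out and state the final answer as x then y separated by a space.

√275 = [16; 1,1,2,1,1,32, …], period ℓ=6 (even) → k=5
i=0: a=16 ⇒ p=16, q=1
i=1: a=1 ⇒ p=17, q=1
i=2: a=1 ⇒ p=33, q=2
i=3: a=2 ⇒ p=83, q=5
i=4: a=1 ⇒ p=116, q=7
i=5: a=1 ⇒ p=199, q=12
→ (199, 12).  Check: 199²=39601, 275·12²=39600, difference 1.

199 12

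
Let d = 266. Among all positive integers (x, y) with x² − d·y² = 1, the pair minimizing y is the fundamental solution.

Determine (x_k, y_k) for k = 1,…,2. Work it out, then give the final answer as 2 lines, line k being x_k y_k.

685 42
938449 57540

√266 = [16; 3,4,3,32, …], period ℓ=4 (even) → k=3
k=0  a_k=16  p_k/q_k = 16/1
…
k=2  a_k=4  p_k/q_k = 212/13
k=3  a_k=3  p_k/q_k = 685/42
fundamental: x₁=685, y₁=42  (since 469225 − 266·1764 = 1)
(x_2, y_2) = (685·685 + 266·42·42, 685·42 + 42·685) = (938449, 57540)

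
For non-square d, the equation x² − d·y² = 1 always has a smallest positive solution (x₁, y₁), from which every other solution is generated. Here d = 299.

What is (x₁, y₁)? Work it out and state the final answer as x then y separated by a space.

d=299: √d = [17; 3,2,3,34] (ℓ=4, even), read p_3/q_3
i=0: a=17 ⇒ p=17, q=1
…
i=2: a=2 ⇒ p=121, q=7
i=3: a=3 ⇒ p=415, q=24
fundamental: x₁=415, y₁=24  (since 172225 − 299·576 = 1)

415 24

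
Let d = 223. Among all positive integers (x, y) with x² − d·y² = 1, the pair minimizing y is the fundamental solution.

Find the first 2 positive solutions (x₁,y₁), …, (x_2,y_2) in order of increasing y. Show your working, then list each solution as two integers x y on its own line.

√223 = [14; 1,13,1,28, …], period ℓ=4 (even) → k=3
a_0=14:  p_0=14·1+0=14,  q_0=14·0+1=1
a_1=1:  p_1=1·14+1=15,  q_1=1·1+0=1
a_2=13:  p_2=13·15+14=209,  q_2=13·1+1=14
a_3=1:  p_3=1·209+15=224,  q_3=1·14+1=15
→ (224, 15).  Check: 224²=50176, 223·15²=50175, difference 1.
k=2:  x_2 = 224·224+223·15·15 = 100351,  y_2 = 224·15+15·224 = 6720

224 15
100351 6720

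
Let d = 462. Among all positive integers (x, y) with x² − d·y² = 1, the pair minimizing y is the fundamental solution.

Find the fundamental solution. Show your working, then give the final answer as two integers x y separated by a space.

d=462: √d = [21; 2,42] (ℓ=2, even), read p_1/q_1
i=0: a=21 ⇒ p=21, q=1
i=1: a=2 ⇒ p=43, q=2
fundamental: x₁=43, y₁=2  (since 1849 − 462·4 = 1)

43 2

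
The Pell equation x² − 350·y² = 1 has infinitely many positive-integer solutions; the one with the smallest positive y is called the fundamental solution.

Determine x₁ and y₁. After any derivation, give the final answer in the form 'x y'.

449 24

[18; 1,2,2,2,1,36] for √350; ℓ=6 ⇒ convergent index 5
i=0: a=18 ⇒ p=18, q=1
i=1: a=1 ⇒ p=19, q=1
i=2: a=2 ⇒ p=56, q=3
i=3: a=2 ⇒ p=131, q=7
i=4: a=2 ⇒ p=318, q=17
i=5: a=1 ⇒ p=449, q=24
fundamental: x₁=449, y₁=24  (since 201601 − 350·576 = 1)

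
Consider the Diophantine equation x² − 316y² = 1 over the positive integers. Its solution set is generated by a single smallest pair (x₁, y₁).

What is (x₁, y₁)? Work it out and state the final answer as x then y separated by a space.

12799 720

[17; 1,3,2,8,2,3,1,34] for √316; ℓ=8 ⇒ convergent index 7
i=0: a=17 ⇒ p=17, q=1
…
i=2: a=3 ⇒ p=71, q=4
…
i=5: a=2 ⇒ p=2862, q=161
i=6: a=3 ⇒ p=9937, q=559
i=7: a=1 ⇒ p=12799, q=720
(x₁, y₁) = (12799, 720);  12799² − 316·720² = 1 ✓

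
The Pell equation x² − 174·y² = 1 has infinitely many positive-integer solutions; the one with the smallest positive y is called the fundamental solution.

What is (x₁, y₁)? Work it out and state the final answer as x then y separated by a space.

1451 110

d=174: √d = [13; 5,4,5,26] (ℓ=4, even), read p_3/q_3
i=0: a=13 ⇒ p=13, q=1
i=1: a=5 ⇒ p=66, q=5
i=2: a=4 ⇒ p=277, q=21
i=3: a=5 ⇒ p=1451, q=110
(x₁, y₁) = (1451, 110);  1451² − 174·110² = 1 ✓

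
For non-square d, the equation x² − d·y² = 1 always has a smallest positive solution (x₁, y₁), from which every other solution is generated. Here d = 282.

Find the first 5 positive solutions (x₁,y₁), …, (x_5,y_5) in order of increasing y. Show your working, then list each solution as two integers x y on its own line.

2351 140
11054401 658280
51977791151 3095232420
244399562937601 14553782180560
1149166692954808751 68431880717760700

[16; 1,3,1,4,1,3,1,32] for √282; ℓ=8 ⇒ convergent index 7
k=0  a_k=16  p_k/q_k = 16/1
…
k=2  a_k=3  p_k/q_k = 67/4
k=3  a_k=1  p_k/q_k = 84/5
k=4  a_k=4  p_k/q_k = 403/24
…
k=6  a_k=3  p_k/q_k = 1864/111
k=7  a_k=1  p_k/q_k = 2351/140
fundamental: x₁=2351, y₁=140  (since 5527201 − 282·19600 = 1)
n=2: (2351,140)∘(2351,140) = (2351·2351+282·140·140, 2351·140+140·2351) = (11054401,658280)
n=3: (11054401,658280)∘(2351,140) = (2351·11054401+282·140·658280, 2351·658280+140·11054401) = (51977791151,3095232420)
n=4: (51977791151,3095232420)∘(2351,140) = (2351·51977791151+282·140·3095232420, 2351·3095232420+140·51977791151) = (244399562937601,14553782180560)
n=5: (244399562937601,14553782180560)∘(2351,140) = (2351·244399562937601+282·140·14553782180560, 2351·14553782180560+140·244399562937601) = (1149166692954808751,68431880717760700)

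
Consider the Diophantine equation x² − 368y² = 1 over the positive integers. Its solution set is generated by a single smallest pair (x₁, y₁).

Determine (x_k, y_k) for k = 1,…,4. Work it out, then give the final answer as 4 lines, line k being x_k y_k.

1151 60
2649601 138120
6099380351 317952180
14040770918401 731925780240

√368 = [19; 5,2,5,38, …], period ℓ=4 (even) → k=3
k=0  a_k=19  p_k/q_k = 19/1
k=1  a_k=5  p_k/q_k = 96/5
k=2  a_k=2  p_k/q_k = 211/11
k=3  a_k=5  p_k/q_k = 1151/60
(x₁, y₁) = (1151, 60);  1151² − 368·60² = 1 ✓
(1151+60√368)^2 = 2649601 + 138120√368
(1151+60√368)^3 = 6099380351 + 317952180√368
(1151+60√368)^4 = 14040770918401 + 731925780240√368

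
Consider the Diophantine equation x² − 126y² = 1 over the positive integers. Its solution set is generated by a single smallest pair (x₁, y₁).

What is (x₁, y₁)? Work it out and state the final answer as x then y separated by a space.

√126 = [11; 4,2,4,22, …], period ℓ=4 (even) → k=3
a_0=11:  p_0=11·1+0=11,  q_0=11·0+1=1
a_1=4:  p_1=4·11+1=45,  q_1=4·1+0=4
a_2=2:  p_2=2·45+11=101,  q_2=2·4+1=9
a_3=4:  p_3=4·101+45=449,  q_3=4·9+4=40
fundamental: x₁=449, y₁=40  (since 201601 − 126·1600 = 1)

449 40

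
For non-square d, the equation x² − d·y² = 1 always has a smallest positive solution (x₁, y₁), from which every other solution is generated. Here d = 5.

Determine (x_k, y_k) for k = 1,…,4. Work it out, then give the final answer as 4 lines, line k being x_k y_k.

9 4
161 72
2889 1292
51841 23184

√5 = [2; 4, …], period ℓ=1 (odd) → k=1
i=0: a=2 ⇒ p=2, q=1
i=1: a=4 ⇒ p=9, q=4
→ (9, 4).  Check: 9²=81, 5·4²=80, difference 1.
k=2:  x_2 = 9·9+5·4·4 = 161,  y_2 = 9·4+4·9 = 72
k=3:  x_3 = 9·161+5·4·72 = 2889,  y_3 = 9·72+4·161 = 1292
k=4:  x_4 = 9·2889+5·4·1292 = 51841,  y_4 = 9·1292+4·2889 = 23184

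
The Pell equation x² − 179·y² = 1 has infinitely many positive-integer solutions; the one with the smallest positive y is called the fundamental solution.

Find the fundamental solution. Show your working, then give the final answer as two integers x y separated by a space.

4190210 313191

d=179: √d = [13; 2,1,1,1,3,…,1,2,26] (ℓ=14, even), read p_13/q_13
step 0: (13, 1)  from 13·(1,0) + (0,1)
step 1: (27, 2)  from 2·(13,1) + (1,0)
…
step 4: (107, 8)  from 1·(67,5) + (40,3)
…
step 7: (26999, 2018)  from 13·(2047,153) + (388,29)
…
step 10: (575167, 42990)  from 1·(438125,32747) + (137042,10243)
…
step 12: (1588459, 118727)  from 1·(1013292,75737) + (575167,42990)
step 13: (4190210, 313191)  from 2·(1588459,118727) + (1013292,75737)
(x₁, y₁) = (4190210, 313191);  4190210² − 179·313191² = 1 ✓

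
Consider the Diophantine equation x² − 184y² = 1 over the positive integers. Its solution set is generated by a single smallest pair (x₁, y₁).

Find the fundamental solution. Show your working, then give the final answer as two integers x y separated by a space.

d=184: √d = [13; 1,1,3,2,1,2,1,2,3,1,1,26] (ℓ=12, even), read p_11/q_11
step 0: (13, 1)  from 13·(1,0) + (0,1)
step 1: (14, 1)  from 1·(13,1) + (1,0)
step 2: (27, 2)  from 1·(14,1) + (13,1)
step 3: (95, 7)  from 3·(27,2) + (14,1)
step 4: (217, 16)  from 2·(95,7) + (27,2)
step 5: (312, 23)  from 1·(217,16) + (95,7)
step 6: (841, 62)  from 2·(312,23) + (217,16)
step 7: (1153, 85)  from 1·(841,62) + (312,23)
…
step 9: (10594, 781)  from 3·(3147,232) + (1153,85)
step 10: (13741, 1013)  from 1·(10594,781) + (3147,232)
step 11: (24335, 1794)  from 1·(13741,1013) + (10594,781)
→ (24335, 1794).  Check: 24335²=592192225, 184·1794²=592192224, difference 1.

24335 1794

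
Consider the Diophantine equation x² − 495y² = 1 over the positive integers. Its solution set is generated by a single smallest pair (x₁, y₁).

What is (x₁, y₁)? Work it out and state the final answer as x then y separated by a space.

89 4

[22; 4,44] for √495; ℓ=2 ⇒ convergent index 1
k=0  a_k=22  p_k/q_k = 22/1
k=1  a_k=4  p_k/q_k = 89/4
fundamental: x₁=89, y₁=4  (since 7921 − 495·16 = 1)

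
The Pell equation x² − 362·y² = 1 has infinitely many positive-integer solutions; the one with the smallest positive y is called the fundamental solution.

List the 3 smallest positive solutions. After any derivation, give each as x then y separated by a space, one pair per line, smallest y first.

723 38
1045457 54948
1511730099 79454770

d=362: √d = [19; 38] (ℓ=1, odd), read p_1/q_1
a_0=19:  p_0=19·1+0=19,  q_0=19·0+1=1
a_1=38:  p_1=38·19+1=723,  q_1=38·1+0=38
(x₁, y₁) = (723, 38);  723² − 362·38² = 1 ✓
n=2: (723,38)∘(723,38) = (723·723+362·38·38, 723·38+38·723) = (1045457,54948)
n=3: (1045457,54948)∘(723,38) = (723·1045457+362·38·54948, 723·54948+38·1045457) = (1511730099,79454770)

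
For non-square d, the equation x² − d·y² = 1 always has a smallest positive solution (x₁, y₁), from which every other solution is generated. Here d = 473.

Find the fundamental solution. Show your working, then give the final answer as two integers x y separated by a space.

87 4

d=473: √d = [21; 1,2,1,42] (ℓ=4, even), read p_3/q_3
a_0=21:  p_0=21·1+0=21,  q_0=21·0+1=1
a_1=1:  p_1=1·21+1=22,  q_1=1·1+0=1
a_2=2:  p_2=2·22+21=65,  q_2=2·1+1=3
a_3=1:  p_3=1·65+22=87,  q_3=1·3+1=4
→ (87, 4).  Check: 87²=7569, 473·4²=7568, difference 1.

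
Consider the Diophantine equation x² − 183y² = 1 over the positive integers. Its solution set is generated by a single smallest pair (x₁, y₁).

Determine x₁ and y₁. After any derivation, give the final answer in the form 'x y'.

√183 → a₀=13, period (1,1,8,1,1,26); ℓ=6 even so k=5
k=0  a_k=13  p_k/q_k = 13/1
…
k=4  a_k=1  p_k/q_k = 257/19
k=5  a_k=1  p_k/q_k = 487/36
fundamental: x₁=487, y₁=36  (since 237169 − 183·1296 = 1)

487 36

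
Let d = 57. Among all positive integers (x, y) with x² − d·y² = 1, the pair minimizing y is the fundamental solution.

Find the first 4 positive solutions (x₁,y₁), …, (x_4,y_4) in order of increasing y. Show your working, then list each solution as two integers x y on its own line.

[7; 1,1,4,1,1,14] for √57; ℓ=6 ⇒ convergent index 5
step 0: (7, 1)  from 7·(1,0) + (0,1)
step 1: (8, 1)  from 1·(7,1) + (1,0)
step 2: (15, 2)  from 1·(8,1) + (7,1)
step 3: (68, 9)  from 4·(15,2) + (8,1)
step 4: (83, 11)  from 1·(68,9) + (15,2)
step 5: (151, 20)  from 1·(83,11) + (68,9)
fundamental: x₁=151, y₁=20  (since 22801 − 57·400 = 1)
(x_2, y_2) = (151·151 + 57·20·20, 151·20 + 20·151) = (45601, 6040)
(x_3, y_3) = (151·45601 + 57·20·6040, 151·6040 + 20·45601) = (13771351, 1824060)
(x_4, y_4) = (151·13771351 + 57·20·1824060, 151·1824060 + 20·13771351) = (4158902401, 550860080)

151 20
45601 6040
13771351 1824060
4158902401 550860080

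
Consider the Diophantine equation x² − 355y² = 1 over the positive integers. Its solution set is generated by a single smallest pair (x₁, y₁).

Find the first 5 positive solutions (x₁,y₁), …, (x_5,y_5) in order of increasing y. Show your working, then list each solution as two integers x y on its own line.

954809 50676
1823320452961 96771801768
3481845556741524089 184797174548553948
6648994948371812427335041 352892010866963721270096
12697040435316401858305944800249 673888936007564730309809629380

[18; 1,5,3,3,1,6,1,3,3,5,1,36] for √355; ℓ=12 ⇒ convergent index 11
a_0=18:  p_0=18·1+0=18,  q_0=18·0+1=1
a_1=1:  p_1=1·18+1=19,  q_1=1·1+0=1
a_2=5:  p_2=5·19+18=113,  q_2=5·1+1=6
a_3=3:  p_3=3·113+19=358,  q_3=3·6+1=19
a_4=3:  p_4=3·358+113=1187,  q_4=3·19+6=63
…
a_7=1:  p_7=1·10457+1545=12002,  q_7=1·555+82=637
a_8=3:  p_8=3·12002+10457=46463,  q_8=3·637+555=2466
…
a_10=5:  p_10=5·151391+46463=803418,  q_10=5·8035+2466=42641
a_11=1:  p_11=1·803418+151391=954809,  q_11=1·42641+8035=50676
→ (954809, 50676).  Check: 954809²=911660226481, 355·50676²=911660226480, difference 1.
(x_2, y_2) = (954809·954809 + 355·50676·50676, 954809·50676 + 50676·954809) = (1823320452961, 96771801768)
(x_3, y_3) = (954809·1823320452961 + 355·50676·96771801768, 954809·96771801768 + 50676·1823320452961) = (3481845556741524089, 184797174548553948)
(x_4, y_4) = (954809·3481845556741524089 + 355·50676·184797174548553948, 954809·184797174548553948 + 50676·3481845556741524089) = (6648994948371812427335041, 352892010866963721270096)
(x_5, y_5) = (954809·6648994948371812427335041 + 355·50676·352892010866963721270096, 954809·352892010866963721270096 + 50676·6648994948371812427335041) = (12697040435316401858305944800249, 673888936007564730309809629380)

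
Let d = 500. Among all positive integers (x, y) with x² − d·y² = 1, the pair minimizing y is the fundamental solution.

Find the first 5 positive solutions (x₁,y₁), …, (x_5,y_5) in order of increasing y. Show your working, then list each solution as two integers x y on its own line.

d=500: √d = [22; 2,1,3,2,1,…,1,2,44] (ℓ=14, even), read p_13/q_13
k=0  a_k=22  p_k/q_k = 22/1
…
k=2  a_k=1  p_k/q_k = 67/3
k=3  a_k=3  p_k/q_k = 246/11
…
k=5  a_k=1  p_k/q_k = 805/36
…
k=7  a_k=10  p_k/q_k = 14445/646
k=8  a_k=1  p_k/q_k = 15809/707
k=9  a_k=1  p_k/q_k = 30254/1353
…
k=11  a_k=3  p_k/q_k = 259205/11592
k=12  a_k=1  p_k/q_k = 335522/15005
k=13  a_k=2  p_k/q_k = 930249/41602
fundamental: x₁=930249, y₁=41602  (since 865363202001 − 500·1730726404 = 1)
n=2: (930249,41602)∘(930249,41602) = (930249·930249+500·41602·41602, 930249·41602+41602·930249) = (1730726404001,77400437796)
n=3: (1730726404001,77400437796)∘(930249,41602) = (930249·1730726404001+500·41602·77400437796, 930249·77400437796+41602·1730726404001) = (3220013013190122249,144003359718540806)
n=4: (3220013013190122249,144003359718540806)∘(930249,41602) = (930249·3220013013190122249+500·41602·144003359718540806, 930249·144003359718540806+41602·3220013013190122249) = (5990827771012465337616001,267917962749548332043592)
n=5: (5990827771012465337616001,267917962749548332043592)∘(930249,41602) = (930249·5990827771012465337616001+500·41602·267917962749548332043592, 930249·267917962749548332043592+41602·5990827771012465337616001) = (11145923086309929722690704506249,498460833859465169310720288010)

930249 41602
1730726404001 77400437796
3220013013190122249 144003359718540806
5990827771012465337616001 267917962749548332043592
11145923086309929722690704506249 498460833859465169310720288010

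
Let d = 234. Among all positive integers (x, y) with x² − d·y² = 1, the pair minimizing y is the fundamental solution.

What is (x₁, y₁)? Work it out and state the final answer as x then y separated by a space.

5201 340

√234 → a₀=15, period (3,2,1,2,1,2,3,30); ℓ=8 even so k=7
step 0: (15, 1)  from 15·(1,0) + (0,1)
step 1: (46, 3)  from 3·(15,1) + (1,0)
step 2: (107, 7)  from 2·(46,3) + (15,1)
step 3: (153, 10)  from 1·(107,7) + (46,3)
…
step 6: (1545, 101)  from 2·(566,37) + (413,27)
step 7: (5201, 340)  from 3·(1545,101) + (566,37)
(x₁, y₁) = (5201, 340);  5201² − 234·340² = 1 ✓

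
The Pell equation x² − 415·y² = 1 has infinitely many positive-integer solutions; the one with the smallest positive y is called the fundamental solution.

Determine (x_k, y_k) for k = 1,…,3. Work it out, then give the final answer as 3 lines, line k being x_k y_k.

18412804 903849
678062702284831 33284788965192
24970071273761872339444 1225732590794885332887

d=415: √d = [20; 2,1,2,4,6,…,1,2,40] (ℓ=16, even), read p_15/q_15
step 0: (20, 1)  from 20·(1,0) + (0,1)
…
step 2: (61, 3)  from 1·(41,2) + (20,1)
step 3: (163, 8)  from 2·(61,3) + (41,2)
step 4: (713, 35)  from 4·(163,8) + (61,3)
step 5: (4441, 218)  from 6·(713,35) + (163,8)
step 6: (5154, 253)  from 1·(4441,218) + (713,35)
…
step 8: (33939, 1666)  from 3·(9595,471) + (5154,253)
…
step 10: (77473, 3803)  from 1·(43534,2137) + (33939,1666)
step 11: (508372, 24955)  from 6·(77473,3803) + (43534,2137)
…
step 13: (4730294, 232201)  from 2·(2110961,103623) + (508372,24955)
step 14: (6841255, 335824)  from 1·(4730294,232201) + (2110961,103623)
step 15: (18412804, 903849)  from 2·(6841255,335824) + (4730294,232201)
→ (18412804, 903849).  Check: 18412804²=339031351142416, 415·903849²=339031351142415, difference 1.
n=2: (18412804,903849)∘(18412804,903849) = (18412804·18412804+415·903849·903849, 18412804·903849+903849·18412804) = (678062702284831,33284788965192)
n=3: (678062702284831,33284788965192)∘(18412804,903849) = (18412804·678062702284831+415·903849·33284788965192, 18412804·33284788965192+903849·678062702284831) = (24970071273761872339444,1225732590794885332887)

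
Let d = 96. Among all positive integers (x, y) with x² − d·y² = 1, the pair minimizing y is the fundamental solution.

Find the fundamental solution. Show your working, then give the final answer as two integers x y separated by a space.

[9; 1,3,1,18] for √96; ℓ=4 ⇒ convergent index 3
a_0=9:  p_0=9·1+0=9,  q_0=9·0+1=1
a_1=1:  p_1=1·9+1=10,  q_1=1·1+0=1
a_2=3:  p_2=3·10+9=39,  q_2=3·1+1=4
a_3=1:  p_3=1·39+10=49,  q_3=1·4+1=5
→ (49, 5).  Check: 49²=2401, 96·5²=2400, difference 1.

49 5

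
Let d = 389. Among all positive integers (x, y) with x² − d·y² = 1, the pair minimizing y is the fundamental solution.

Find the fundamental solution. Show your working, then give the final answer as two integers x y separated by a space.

3287049 166660

√389 = [19; 1,2,1,1,1,1,2,1,38, …], period ℓ=9 (odd) → k=17
a_0=19:  p_0=19·1+0=19,  q_0=19·0+1=1
a_1=1:  p_1=1·19+1=20,  q_1=1·1+0=1
a_2=2:  p_2=2·20+19=59,  q_2=2·1+1=3
…
a_4=1:  p_4=1·79+59=138,  q_4=1·4+3=7
…
a_6=1:  p_6=1·217+138=355,  q_6=1·11+7=18
a_7=2:  p_7=2·355+217=927,  q_7=2·18+11=47
…
a_9=38:  p_9=38·1282+927=49643,  q_9=38·65+47=2517
…
a_12=1:  p_12=1·151493+50925=202418,  q_12=1·7681+2582=10263
a_13=1:  p_13=1·202418+151493=353911,  q_13=1·10263+7681=17944
a_14=1:  p_14=1·353911+202418=556329,  q_14=1·17944+10263=28207
a_15=1:  p_15=1·556329+353911=910240,  q_15=1·28207+17944=46151
a_16=2:  p_16=2·910240+556329=2376809,  q_16=2·46151+28207=120509
a_17=1:  p_17=1·2376809+910240=3287049,  q_17=1·120509+46151=166660
(x₁, y₁) = (3287049, 166660);  3287049² − 389·166660² = 1 ✓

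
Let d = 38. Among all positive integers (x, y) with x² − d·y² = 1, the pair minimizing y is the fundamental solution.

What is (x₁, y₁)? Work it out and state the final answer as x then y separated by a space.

d=38: √d = [6; 6,12] (ℓ=2, even), read p_1/q_1
k=0  a_k=6  p_k/q_k = 6/1
k=1  a_k=6  p_k/q_k = 37/6
(x₁, y₁) = (37, 6);  37² − 38·6² = 1 ✓

37 6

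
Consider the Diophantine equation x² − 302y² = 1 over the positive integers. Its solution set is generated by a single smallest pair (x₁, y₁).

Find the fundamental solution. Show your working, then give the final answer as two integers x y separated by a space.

[17; 2,1,1,1,4,…,1,2,34] for √302; ℓ=16 ⇒ convergent index 15
step 0: (17, 1)  from 17·(1,0) + (0,1)
step 1: (35, 2)  from 2·(17,1) + (1,0)
step 2: (52, 3)  from 1·(35,2) + (17,1)
…
step 8: (34513, 1986)  from 16·(2068,119) + (1425,82)
step 9: (36581, 2105)  from 1·(34513,1986) + (2068,119)
step 10: (107675, 6196)  from 2·(36581,2105) + (34513,1986)
…
step 12: (574956, 33085)  from 1·(467281,26889) + (107675,6196)
…
step 14: (1617193, 93059)  from 1·(1042237,59974) + (574956,33085)
step 15: (4276623, 246092)  from 2·(1617193,93059) + (1042237,59974)
fundamental: x₁=4276623, y₁=246092  (since 18289504284129 − 302·60561272464 = 1)

4276623 246092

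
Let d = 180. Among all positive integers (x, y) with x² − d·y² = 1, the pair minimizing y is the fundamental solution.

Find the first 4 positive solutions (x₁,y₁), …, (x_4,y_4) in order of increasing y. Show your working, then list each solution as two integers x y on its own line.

√180 → a₀=13, period (2,2,2,26); ℓ=4 even so k=3
a_0=13:  p_0=13·1+0=13,  q_0=13·0+1=1
…
a_2=2:  p_2=2·27+13=67,  q_2=2·2+1=5
a_3=2:  p_3=2·67+27=161,  q_3=2·5+2=12
fundamental: x₁=161, y₁=12  (since 25921 − 180·144 = 1)
(161+12√180)^2 = 51841 + 3864√180
(161+12√180)^3 = 16692641 + 1244196√180
(161+12√180)^4 = 5374978561 + 400627248√180

161 12
51841 3864
16692641 1244196
5374978561 400627248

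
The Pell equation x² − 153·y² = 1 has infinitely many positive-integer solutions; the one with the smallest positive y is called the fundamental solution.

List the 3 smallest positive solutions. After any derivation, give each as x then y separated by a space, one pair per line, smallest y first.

[12; 2,1,2,2,2,1,2,24] for √153; ℓ=8 ⇒ convergent index 7
k=0  a_k=12  p_k/q_k = 12/1
k=1  a_k=2  p_k/q_k = 25/2
…
k=4  a_k=2  p_k/q_k = 235/19
…
k=6  a_k=1  p_k/q_k = 804/65
k=7  a_k=2  p_k/q_k = 2177/176
fundamental: x₁=2177, y₁=176  (since 4739329 − 153·30976 = 1)
k=2:  x_2 = 2177·2177+153·176·176 = 9478657,  y_2 = 2177·176+176·2177 = 766304
k=3:  x_3 = 2177·9478657+153·176·766304 = 41270070401,  y_3 = 2177·766304+176·9478657 = 3336487440

2177 176
9478657 766304
41270070401 3336487440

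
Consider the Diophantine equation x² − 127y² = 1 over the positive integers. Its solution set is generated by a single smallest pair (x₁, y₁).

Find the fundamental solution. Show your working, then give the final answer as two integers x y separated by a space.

4730624 419775

√127 → a₀=11, period (3,1,2,2,7,11,7,2,2,1,3,22); ℓ=12 even so k=11
k=0  a_k=11  p_k/q_k = 11/1
…
k=2  a_k=1  p_k/q_k = 45/4
k=3  a_k=2  p_k/q_k = 124/11
k=4  a_k=2  p_k/q_k = 293/26
…
k=7  a_k=7  p_k/q_k = 171701/15236
k=8  a_k=2  p_k/q_k = 367620/32621
k=9  a_k=2  p_k/q_k = 906941/80478
k=10  a_k=1  p_k/q_k = 1274561/113099
k=11  a_k=3  p_k/q_k = 4730624/419775
fundamental: x₁=4730624, y₁=419775  (since 22378803429376 − 127·176211050625 = 1)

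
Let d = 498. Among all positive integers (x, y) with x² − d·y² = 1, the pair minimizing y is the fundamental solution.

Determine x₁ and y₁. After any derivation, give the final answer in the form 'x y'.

√498 = [22; 3,6,22,6,3,44, …], period ℓ=6 (even) → k=5
step 0: (22, 1)  from 22·(1,0) + (0,1)
…
step 3: (9395, 421)  from 22·(424,19) + (67,3)
step 4: (56794, 2545)  from 6·(9395,421) + (424,19)
step 5: (179777, 8056)  from 3·(56794,2545) + (9395,421)
→ (179777, 8056).  Check: 179777²=32319769729, 498·8056²=32319769728, difference 1.

179777 8056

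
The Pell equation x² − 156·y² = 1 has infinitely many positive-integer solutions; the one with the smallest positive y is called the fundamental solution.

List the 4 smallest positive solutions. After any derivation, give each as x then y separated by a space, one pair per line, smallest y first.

25 2
1249 100
62425 4998
3120001 249800

[12; 2,24] for √156; ℓ=2 ⇒ convergent index 1
a_0=12:  p_0=12·1+0=12,  q_0=12·0+1=1
a_1=2:  p_1=2·12+1=25,  q_1=2·1+0=2
→ (25, 2).  Check: 25²=625, 156·2²=624, difference 1.
(25+2√156)^2 = 1249 + 100√156
(25+2√156)^3 = 62425 + 4998√156
(25+2√156)^4 = 3120001 + 249800√156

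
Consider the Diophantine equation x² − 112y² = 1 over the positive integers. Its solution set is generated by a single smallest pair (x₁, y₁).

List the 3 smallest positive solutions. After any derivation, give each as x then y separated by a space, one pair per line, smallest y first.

127 12
32257 3048
8193151 774180

√112 = [10; 1,1,2,1,1,20, …], period ℓ=6 (even) → k=5
i=0: a=10 ⇒ p=10, q=1
…
i=4: a=1 ⇒ p=74, q=7
i=5: a=1 ⇒ p=127, q=12
fundamental: x₁=127, y₁=12  (since 16129 − 112·144 = 1)
(x_2, y_2) = (127·127 + 112·12·12, 127·12 + 12·127) = (32257, 3048)
(x_3, y_3) = (127·32257 + 112·12·3048, 127·3048 + 12·32257) = (8193151, 774180)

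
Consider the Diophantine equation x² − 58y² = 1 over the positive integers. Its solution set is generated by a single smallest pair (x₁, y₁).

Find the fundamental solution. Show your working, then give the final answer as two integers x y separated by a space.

d=58: √d = [7; 1,1,1,1,1,1,14] (ℓ=7, odd), read p_13/q_13
i=0: a=7 ⇒ p=7, q=1
i=1: a=1 ⇒ p=8, q=1
i=2: a=1 ⇒ p=15, q=2
…
i=10: a=1 ⇒ p=4539, q=596
…
i=12: a=1 ⇒ p=12071, q=1585
i=13: a=1 ⇒ p=19603, q=2574
(x₁, y₁) = (19603, 2574);  19603² − 58·2574² = 1 ✓

19603 2574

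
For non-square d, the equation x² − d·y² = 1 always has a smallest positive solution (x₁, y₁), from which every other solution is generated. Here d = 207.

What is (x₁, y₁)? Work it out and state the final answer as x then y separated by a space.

1151 80

[14; 2,1,1,2,1,1,2,28] for √207; ℓ=8 ⇒ convergent index 7
i=0: a=14 ⇒ p=14, q=1
…
i=2: a=1 ⇒ p=43, q=3
…
i=4: a=2 ⇒ p=187, q=13
…
i=6: a=1 ⇒ p=446, q=31
i=7: a=2 ⇒ p=1151, q=80
fundamental: x₁=1151, y₁=80  (since 1324801 − 207·6400 = 1)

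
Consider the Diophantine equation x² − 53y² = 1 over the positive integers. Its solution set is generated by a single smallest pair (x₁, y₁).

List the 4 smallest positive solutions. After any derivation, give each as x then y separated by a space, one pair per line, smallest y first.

d=53: √d = [7; 3,1,1,3,14] (ℓ=5, odd), read p_9/q_9
i=0: a=7 ⇒ p=7, q=1
…
i=5: a=14 ⇒ p=2599, q=357
i=6: a=3 ⇒ p=7979, q=1096
i=7: a=1 ⇒ p=10578, q=1453
i=8: a=1 ⇒ p=18557, q=2549
i=9: a=3 ⇒ p=66249, q=9100
→ (66249, 9100).  Check: 66249²=4388930001, 53·9100²=4388930000, difference 1.
(x_2, y_2) = (66249·66249 + 53·9100·9100, 66249·9100 + 9100·66249) = (8777860001, 1205731800)
(x_3, y_3) = (66249·8777860001 + 53·9100·1205731800, 66249·1205731800 + 9100·8777860001) = (1163048894346249, 159757052027300)
(x_4, y_4) = (66249·1163048894346249 + 53·9100·159757052027300, 66249·159757052027300 + 9100·1163048894346249) = (154101652394311440001, 21167489878307463600)

66249 9100
8777860001 1205731800
1163048894346249 159757052027300
154101652394311440001 21167489878307463600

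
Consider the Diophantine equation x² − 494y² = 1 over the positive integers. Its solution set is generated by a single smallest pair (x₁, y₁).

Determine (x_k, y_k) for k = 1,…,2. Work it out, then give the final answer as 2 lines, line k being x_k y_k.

d=494: √d = [22; 4,2,2,1,2,1,2,2,4,44] (ℓ=10, even), read p_9/q_9
step 0: (22, 1)  from 22·(1,0) + (0,1)
step 1: (89, 4)  from 4·(22,1) + (1,0)
step 2: (200, 9)  from 2·(89,4) + (22,1)
step 3: (489, 22)  from 2·(200,9) + (89,4)
step 4: (689, 31)  from 1·(489,22) + (200,9)
step 5: (1867, 84)  from 2·(689,31) + (489,22)
step 6: (2556, 115)  from 1·(1867,84) + (689,31)
step 7: (6979, 314)  from 2·(2556,115) + (1867,84)
step 8: (16514, 743)  from 2·(6979,314) + (2556,115)
step 9: (73035, 3286)  from 4·(16514,743) + (6979,314)
(x₁, y₁) = (73035, 3286);  73035² − 494·3286² = 1 ✓
n=2: (73035,3286)∘(73035,3286) = (73035·73035+494·3286·3286, 73035·3286+3286·73035) = (10668222449,479986020)

73035 3286
10668222449 479986020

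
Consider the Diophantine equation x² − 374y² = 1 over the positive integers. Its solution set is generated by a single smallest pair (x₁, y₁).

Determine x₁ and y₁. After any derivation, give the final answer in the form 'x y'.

3365 174

d=374: √d = [19; 2,1,18,1,2,38] (ℓ=6, even), read p_5/q_5
a_0=19:  p_0=19·1+0=19,  q_0=19·0+1=1
…
a_2=1:  p_2=1·39+19=58,  q_2=1·2+1=3
a_3=18:  p_3=18·58+39=1083,  q_3=18·3+2=56
a_4=1:  p_4=1·1083+58=1141,  q_4=1·56+3=59
a_5=2:  p_5=2·1141+1083=3365,  q_5=2·59+56=174
fundamental: x₁=3365, y₁=174  (since 11323225 − 374·30276 = 1)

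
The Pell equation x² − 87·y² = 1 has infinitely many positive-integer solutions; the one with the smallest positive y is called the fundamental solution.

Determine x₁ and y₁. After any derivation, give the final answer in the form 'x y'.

d=87: √d = [9; 3,18] (ℓ=2, even), read p_1/q_1
i=0: a=9 ⇒ p=9, q=1
i=1: a=3 ⇒ p=28, q=3
(x₁, y₁) = (28, 3);  28² − 87·3² = 1 ✓

28 3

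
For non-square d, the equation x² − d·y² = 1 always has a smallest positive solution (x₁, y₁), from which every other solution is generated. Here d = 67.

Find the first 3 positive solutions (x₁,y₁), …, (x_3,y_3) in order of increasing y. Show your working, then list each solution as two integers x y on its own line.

√67 = [8; 5,2,1,1,7,1,1,2,5,16, …], period ℓ=10 (even) → k=9
i=0: a=8 ⇒ p=8, q=1
…
i=2: a=2 ⇒ p=90, q=11
i=3: a=1 ⇒ p=131, q=16
…
i=6: a=1 ⇒ p=1899, q=232
i=7: a=1 ⇒ p=3577, q=437
i=8: a=2 ⇒ p=9053, q=1106
i=9: a=5 ⇒ p=48842, q=5967
→ (48842, 5967).  Check: 48842²=2385540964, 67·5967²=2385540963, difference 1.
(48842+5967√67)^2 = 4771081927 + 582880428√67
(48842+5967√67)^3 = 466058366908226 + 56938091722785√67

48842 5967
4771081927 582880428
466058366908226 56938091722785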